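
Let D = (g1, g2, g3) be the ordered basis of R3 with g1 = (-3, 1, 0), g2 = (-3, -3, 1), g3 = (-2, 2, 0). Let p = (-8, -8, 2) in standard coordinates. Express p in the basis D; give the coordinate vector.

We seek scalars with c_1 g1 + ... + c_3 g3 = p; equivalently solve M c = p where the columns of M are g1, ..., g3.
Gaussian elimination on [M | p] yields c = (2, 2, -2).
Check: 2g1 + 2g2 - 2g3 = (-8, -8, 2).

(2, 2, -2)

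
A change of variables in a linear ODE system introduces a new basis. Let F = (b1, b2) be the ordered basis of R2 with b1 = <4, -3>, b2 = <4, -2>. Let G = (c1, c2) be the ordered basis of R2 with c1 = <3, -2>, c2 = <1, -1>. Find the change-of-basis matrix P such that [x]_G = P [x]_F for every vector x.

Column j of P is [bj]_G, since P maps F-coordinates to G-coordinates.
Expressing b1 in G: b1 = c1 + c2, so column 1 of P is <1, 1>.
Doing the same for each bj gives P = [[1, 2], [1, -2]].

[[1, 2], [1, -2]]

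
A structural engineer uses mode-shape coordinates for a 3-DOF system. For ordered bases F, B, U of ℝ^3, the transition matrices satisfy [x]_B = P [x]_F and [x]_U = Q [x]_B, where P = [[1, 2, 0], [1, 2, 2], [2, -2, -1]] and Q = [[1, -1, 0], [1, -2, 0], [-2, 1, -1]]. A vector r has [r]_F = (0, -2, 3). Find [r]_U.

Composing the changes, [r]_U = Q P [r]_F.
Q P = [[0, 0, -2], [-1, -2, -4], [-3, 0, 3]]; applying this to (0, -2, 3) gives (-6, -8, 9).

(-6, -8, 9)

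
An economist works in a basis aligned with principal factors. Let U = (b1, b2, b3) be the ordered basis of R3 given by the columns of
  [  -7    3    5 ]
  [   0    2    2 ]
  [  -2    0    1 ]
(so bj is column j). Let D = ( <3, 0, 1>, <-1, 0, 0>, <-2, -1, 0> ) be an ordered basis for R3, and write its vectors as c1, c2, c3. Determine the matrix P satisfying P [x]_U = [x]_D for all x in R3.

Column j of P is [bj]_D, since P maps U-coordinates to D-coordinates.
Expressing b1 in D: b1 = -2c1 + c2 + 0·c3, so column 1 of P is <-2, 1, 0>.
Doing the same for each bj gives P = [[-2, 0, 1], [1, 1, 2], [0, -2, -2]].

[[-2, 0, 1], [1, 1, 2], [0, -2, -2]]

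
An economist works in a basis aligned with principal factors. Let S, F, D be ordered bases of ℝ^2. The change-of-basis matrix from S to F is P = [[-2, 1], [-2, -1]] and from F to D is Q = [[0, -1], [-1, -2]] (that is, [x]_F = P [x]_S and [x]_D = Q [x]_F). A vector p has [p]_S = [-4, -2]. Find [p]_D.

First [p]_F = P [p]_S = [6, 10].
Then [p]_D = Q [p]_F = [-10, -26].

[-10, -26]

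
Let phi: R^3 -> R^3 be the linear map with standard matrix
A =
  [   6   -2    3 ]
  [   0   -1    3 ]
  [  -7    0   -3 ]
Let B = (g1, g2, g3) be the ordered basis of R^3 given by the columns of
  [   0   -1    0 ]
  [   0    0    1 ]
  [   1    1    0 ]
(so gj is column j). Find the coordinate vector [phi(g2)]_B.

(1, 3, 3)

Column 2 of [phi]_B is the B-coordinate vector of phi(g2).
In standard coordinates phi(g2) = A g2 = (-3, 3, 4).
Converting to B: (-3, 3, 4) = g1 + 3g2 + 3g3, so the coordinate vector is (1, 3, 3).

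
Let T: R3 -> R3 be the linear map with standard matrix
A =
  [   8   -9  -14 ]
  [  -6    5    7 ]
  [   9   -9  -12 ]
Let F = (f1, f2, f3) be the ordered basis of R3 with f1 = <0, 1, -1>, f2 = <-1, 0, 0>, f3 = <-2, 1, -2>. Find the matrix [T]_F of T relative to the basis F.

Let P have columns f1, ..., f3. Then [T]_F = P^(-1) A P.
Here det P = -1, so P^(-1) is integer; computing A P first and then P^(-1)(A P) gives [[-1, 3, 3], [-3, 2, -3], [-1, 3, 0]].

[[-1, 3, 3], [-3, 2, -3], [-1, 3, 0]]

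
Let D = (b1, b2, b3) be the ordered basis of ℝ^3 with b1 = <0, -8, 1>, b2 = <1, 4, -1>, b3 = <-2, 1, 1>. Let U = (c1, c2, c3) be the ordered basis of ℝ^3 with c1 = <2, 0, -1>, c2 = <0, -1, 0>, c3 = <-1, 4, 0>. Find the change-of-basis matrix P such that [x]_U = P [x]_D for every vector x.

[[-1, 1, -1], [0, 0, -1], [-2, 1, 0]]

Let M have columns bj and N have columns cj. Then for every x, N [x]_U = x = M [x]_D, so P = N^(-1) M.
Since det N = 1, N^(-1) has integer entries; multiplying gives P = [[-1, 1, -1], [0, 0, -1], [-2, 1, 0]].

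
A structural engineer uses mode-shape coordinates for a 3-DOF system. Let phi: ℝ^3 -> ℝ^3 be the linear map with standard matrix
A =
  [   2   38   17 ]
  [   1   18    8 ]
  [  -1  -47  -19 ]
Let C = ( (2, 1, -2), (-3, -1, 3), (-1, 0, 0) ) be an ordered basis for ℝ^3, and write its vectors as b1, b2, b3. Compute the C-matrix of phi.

[[1, 2, -2], [-3, -1, -1], [3, 0, 1]]

Let P have columns b1, ..., b3. Then [phi]_C = P^(-1) A P.
Here det P = -1, so P^(-1) is integer; computing A P first and then P^(-1)(A P) gives [[1, 2, -2], [-3, -1, -1], [3, 0, 1]].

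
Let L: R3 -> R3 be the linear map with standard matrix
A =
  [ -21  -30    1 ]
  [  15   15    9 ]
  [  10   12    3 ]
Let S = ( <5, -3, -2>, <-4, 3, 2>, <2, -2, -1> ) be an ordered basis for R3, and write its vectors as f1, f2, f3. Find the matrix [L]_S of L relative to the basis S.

[[-1, 0, 3], [3, 1, -2], [0, 0, -3]]

The j-th column of [L]_S is [L(fj)]_S.
L(f1) = A f1 = <-17, 12, 8> = -f1 + 3f2 + 0·f3, so column 1 is <-1, 3, 0>.
Repeating for f2, f3 and assembling the columns gives [[-1, 0, 3], [3, 1, -2], [0, 0, -3]].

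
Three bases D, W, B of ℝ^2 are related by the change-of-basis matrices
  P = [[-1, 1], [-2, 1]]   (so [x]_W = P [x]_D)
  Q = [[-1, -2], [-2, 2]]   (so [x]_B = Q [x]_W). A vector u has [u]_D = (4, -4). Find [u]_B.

Composing the changes, [u]_B = Q P [u]_D.
Q P = [[5, -3], [-2, 0]]; applying this to (4, -4) gives (32, -8).

(32, -8)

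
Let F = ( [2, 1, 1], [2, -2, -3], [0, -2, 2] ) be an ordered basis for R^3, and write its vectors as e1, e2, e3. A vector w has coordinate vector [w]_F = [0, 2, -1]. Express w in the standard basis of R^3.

[4, -2, -8]

The coordinates say w = 0·e1 + 2e2 - e3; adding the scaled basis vectors gives [4, -2, -8].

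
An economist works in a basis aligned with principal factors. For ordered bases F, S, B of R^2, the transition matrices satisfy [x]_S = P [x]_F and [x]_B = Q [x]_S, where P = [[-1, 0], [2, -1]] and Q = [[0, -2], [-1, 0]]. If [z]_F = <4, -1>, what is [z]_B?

<-18, 4>

First [z]_S = P [z]_F = <-4, 9>.
Then [z]_B = Q [z]_S = <-18, 4>.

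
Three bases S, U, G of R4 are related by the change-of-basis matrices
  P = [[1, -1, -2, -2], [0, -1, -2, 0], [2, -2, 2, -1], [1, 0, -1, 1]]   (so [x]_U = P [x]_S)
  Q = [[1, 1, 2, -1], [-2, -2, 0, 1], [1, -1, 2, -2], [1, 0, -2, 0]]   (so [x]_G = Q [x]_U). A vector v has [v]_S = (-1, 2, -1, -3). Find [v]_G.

(-2, -13, 1, 15)

Composing the changes, [v]_G = Q P [v]_S.
Q P = [[4, -6, 1, -5], [-1, 4, 7, 5], [3, -4, 6, -6], [-3, 3, -6, 0]]; applying this to (-1, 2, -1, -3) gives (-2, -13, 1, 15).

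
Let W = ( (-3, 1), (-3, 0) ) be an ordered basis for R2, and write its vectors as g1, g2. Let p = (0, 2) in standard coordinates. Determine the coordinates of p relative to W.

(2, -2)

Write p = c_1 g1 + c_2 g2 and solve for the c_i.
System: -3c_1 - 3c_2 = 0, c_1 + 0c_2 = 2; solving gives c_1 = 2, c_2 = -2.
Check: 2g1 - 2g2 = (0, 2).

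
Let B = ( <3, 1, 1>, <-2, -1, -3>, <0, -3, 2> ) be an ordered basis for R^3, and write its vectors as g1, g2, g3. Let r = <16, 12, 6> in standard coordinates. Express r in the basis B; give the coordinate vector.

<4, -2, -2>

We seek scalars with c_1 g1 + ... + c_3 g3 = r; equivalently solve M c = r where the columns of M are g1, ..., g3.
Row-reducing the augmented matrix [M | r] gives c = (4, -2, -2).
Check: 4g1 - 2g2 - 2g3 = <16, 12, 6>.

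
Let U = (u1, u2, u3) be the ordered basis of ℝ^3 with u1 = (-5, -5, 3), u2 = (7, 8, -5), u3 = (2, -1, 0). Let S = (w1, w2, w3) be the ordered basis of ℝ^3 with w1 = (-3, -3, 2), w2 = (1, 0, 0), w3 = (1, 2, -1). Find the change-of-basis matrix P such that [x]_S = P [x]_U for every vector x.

Column j of P is [uj]_S, since P maps U-coordinates to S-coordinates.
Expressing u1 in S: u1 = w1 - w2 - w3, so column 1 of P is (1, -1, -1).
Doing the same for each uj gives P = [[1, -2, -1], [-1, 0, 1], [-1, 1, -2]].

[[1, -2, -1], [-1, 0, 1], [-1, 1, -2]]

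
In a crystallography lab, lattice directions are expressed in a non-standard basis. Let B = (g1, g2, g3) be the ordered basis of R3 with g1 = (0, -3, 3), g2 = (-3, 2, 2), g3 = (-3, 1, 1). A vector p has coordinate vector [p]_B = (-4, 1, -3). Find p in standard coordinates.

p = M [p]_B, where M has columns g1, ..., g3.
Carrying out the matrix-vector product, p = (6, 11, -13).

(6, 11, -13)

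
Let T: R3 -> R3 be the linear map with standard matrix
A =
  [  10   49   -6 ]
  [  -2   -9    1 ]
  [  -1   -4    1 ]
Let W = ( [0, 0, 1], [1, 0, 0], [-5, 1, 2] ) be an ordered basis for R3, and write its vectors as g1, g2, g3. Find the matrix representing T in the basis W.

[[-1, 3, -3], [-1, 0, 2], [1, -2, 3]]

Let P have columns g1, ..., g3. Then [T]_W = P^(-1) A P.
Here det P = 1, so P^(-1) is integer; computing A P first and then P^(-1)(A P) gives [[-1, 3, -3], [-1, 0, 2], [1, -2, 3]].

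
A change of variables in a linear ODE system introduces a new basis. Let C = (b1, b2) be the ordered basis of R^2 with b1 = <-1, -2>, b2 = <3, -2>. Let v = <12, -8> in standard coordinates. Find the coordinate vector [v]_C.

[v]_C is the unique c with M c = v, where M has columns b1, b2.
System: -c_1 + 3c_2 = 12, -2c_1 - 2c_2 = -8; solving gives c_1 = 0, c_2 = 4.
Check: 0·b1 + 4b2 = <12, -8>.

<0, 4>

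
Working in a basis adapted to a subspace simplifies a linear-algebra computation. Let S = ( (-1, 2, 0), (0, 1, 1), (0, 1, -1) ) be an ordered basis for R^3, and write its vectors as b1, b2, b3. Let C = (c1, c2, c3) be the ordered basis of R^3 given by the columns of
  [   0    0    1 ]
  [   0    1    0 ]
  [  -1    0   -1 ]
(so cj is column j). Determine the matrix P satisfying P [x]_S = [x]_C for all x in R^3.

[[1, -1, 1], [2, 1, 1], [-1, 0, 0]]

Let M have columns bj and N have columns cj. Then for every x, N [x]_C = x = M [x]_S, so P = N^(-1) M.
Since det N = 1, N^(-1) has integer entries; multiplying gives P = [[1, -1, 1], [2, 1, 1], [-1, 0, 0]].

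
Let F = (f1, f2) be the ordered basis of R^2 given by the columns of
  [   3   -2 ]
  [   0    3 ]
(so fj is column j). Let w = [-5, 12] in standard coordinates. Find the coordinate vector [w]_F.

[1, 4]

[w]_F is the unique c with M c = w, where M has columns f1, f2.
System: 3c_1 - 2c_2 = -5, 0c_1 + 3c_2 = 12; solving gives c_1 = 1, c_2 = 4.
Check: f1 + 4f2 = [-5, 12].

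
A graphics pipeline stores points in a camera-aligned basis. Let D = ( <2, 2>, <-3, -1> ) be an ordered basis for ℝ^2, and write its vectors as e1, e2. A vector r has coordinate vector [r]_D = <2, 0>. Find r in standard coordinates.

r = M [r]_D, where M has columns e1, e2.
Carrying out the matrix-vector product, r = <4, 4>.

<4, 4>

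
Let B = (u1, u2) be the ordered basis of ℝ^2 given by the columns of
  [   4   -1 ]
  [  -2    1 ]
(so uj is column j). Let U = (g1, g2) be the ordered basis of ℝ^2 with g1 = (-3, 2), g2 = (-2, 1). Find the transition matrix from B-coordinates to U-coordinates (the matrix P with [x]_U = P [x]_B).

Take x = uj: its B-coordinates are the j-th standard unit vector, so P e_j — column j of P — equals [uj]_U.
u1 = 0·g1 - 2g2, giving column 1 = (0, -2); repeating for each j gives P = [[0, 1], [-2, -1]].

[[0, 1], [-2, -1]]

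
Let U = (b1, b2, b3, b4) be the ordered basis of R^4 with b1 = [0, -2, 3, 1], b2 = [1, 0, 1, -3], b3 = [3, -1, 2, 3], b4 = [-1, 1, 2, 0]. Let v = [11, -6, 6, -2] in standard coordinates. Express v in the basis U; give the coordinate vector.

[1, 3, 2, -2]

We seek scalars with c_1 b1 + ... + c_4 b4 = v; equivalently solve M c = v where the columns of M are b1, ..., b4.
Row-reducing the augmented matrix [M | v] gives c = (1, 3, 2, -2).
Check: b1 + 3b2 + 2b3 - 2b4 = [11, -6, 6, -2].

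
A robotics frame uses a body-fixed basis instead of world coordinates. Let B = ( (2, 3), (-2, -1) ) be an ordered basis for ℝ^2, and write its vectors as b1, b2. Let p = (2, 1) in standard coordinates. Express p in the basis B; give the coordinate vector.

(0, -1)

[p]_B is the unique c with M c = p, where M has columns b1, b2.
System: 2c_1 - 2c_2 = 2, 3c_1 - c_2 = 1; solving gives c_1 = 0, c_2 = -1.
Check: 0·b1 - b2 = (2, 1).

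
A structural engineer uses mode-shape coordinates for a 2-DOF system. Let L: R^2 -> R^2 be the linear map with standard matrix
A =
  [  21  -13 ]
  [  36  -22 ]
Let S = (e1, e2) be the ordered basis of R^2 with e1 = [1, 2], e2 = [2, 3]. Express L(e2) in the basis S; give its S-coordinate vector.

Compute L(e2) = A e2 = [3, 6] in standard coordinates.
Then write this in S-coordinates: solve for y in y_1 e1 + y_2 e2 = [3, 6].
This gives y = [3, 0], which is column 2 of [L]_S.

[3, 0]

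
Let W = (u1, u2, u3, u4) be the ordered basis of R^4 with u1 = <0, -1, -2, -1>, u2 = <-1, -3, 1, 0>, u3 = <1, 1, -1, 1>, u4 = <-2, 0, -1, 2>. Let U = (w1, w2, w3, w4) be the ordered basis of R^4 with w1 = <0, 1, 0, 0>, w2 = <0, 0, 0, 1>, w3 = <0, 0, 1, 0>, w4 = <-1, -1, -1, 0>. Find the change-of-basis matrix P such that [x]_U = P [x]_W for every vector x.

Column j of P is [uj]_U, since P maps W-coordinates to U-coordinates.
Expressing u1 in U: u1 = -w1 - w2 - 2w3 + 0·w4, so column 1 of P is <-1, -1, -2, 0>.
Doing the same for each uj gives P = [[-1, -2, 0, 2], [-1, 0, 1, 2], [-2, 2, -2, 1], [0, 1, -1, 2]].

[[-1, -2, 0, 2], [-1, 0, 1, 2], [-2, 2, -2, 1], [0, 1, -1, 2]]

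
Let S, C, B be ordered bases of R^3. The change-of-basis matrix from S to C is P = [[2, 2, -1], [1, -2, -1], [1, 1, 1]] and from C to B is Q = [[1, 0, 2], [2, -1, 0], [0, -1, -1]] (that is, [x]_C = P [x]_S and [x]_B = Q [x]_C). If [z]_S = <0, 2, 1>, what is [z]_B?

<9, 11, 2>

Apply P to get C-coordinates <3, -5, 3>, then Q to get B-coordinates.
The result is [z]_B = <9, 11, 2>.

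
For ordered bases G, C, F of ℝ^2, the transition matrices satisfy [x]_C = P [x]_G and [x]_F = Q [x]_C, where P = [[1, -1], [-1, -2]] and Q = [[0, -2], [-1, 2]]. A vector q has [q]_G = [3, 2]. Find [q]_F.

[14, -15]

Composing the changes, [q]_F = Q P [q]_G.
Q P = [[2, 4], [-3, -3]]; applying this to [3, 2] gives [14, -15].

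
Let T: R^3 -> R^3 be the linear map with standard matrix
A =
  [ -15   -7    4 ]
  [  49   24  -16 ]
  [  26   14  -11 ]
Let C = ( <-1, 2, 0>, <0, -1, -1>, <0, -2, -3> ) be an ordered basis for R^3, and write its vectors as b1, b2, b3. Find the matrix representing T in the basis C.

[[-1, -3, -2], [1, 0, -2], [-1, 1, -1]]

With P the matrix whose columns are b1, ..., b3, [T]_C = P^(-1) A P.
Column by column: T(b1) = A b1 = <1, -1, 2>; its C-coordinates <-1, 1, -1> give column 1.
Continuing for each basis vector yields [T]_C = [[-1, -3, -2], [1, 0, -2], [-1, 1, -1]].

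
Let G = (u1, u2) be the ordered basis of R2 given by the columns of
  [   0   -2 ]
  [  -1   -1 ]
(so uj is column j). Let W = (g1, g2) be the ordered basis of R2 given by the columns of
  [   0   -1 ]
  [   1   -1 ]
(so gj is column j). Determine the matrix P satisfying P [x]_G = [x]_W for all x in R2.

Column j of P is [uj]_W, since P maps G-coordinates to W-coordinates.
Expressing u1 in W: u1 = -g1 + 0·g2, so column 1 of P is [-1, 0].
Doing the same for each uj gives P = [[-1, 1], [0, 2]].

[[-1, 1], [0, 2]]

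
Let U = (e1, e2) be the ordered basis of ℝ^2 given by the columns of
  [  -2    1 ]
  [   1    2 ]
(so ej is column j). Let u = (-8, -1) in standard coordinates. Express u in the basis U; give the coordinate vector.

(3, -2)

Write u = c_1 e1 + c_2 e2 and solve for the c_i.
System: -2c_1 + c_2 = -8, c_1 + 2c_2 = -1; solving gives c_1 = 3, c_2 = -2.
Check: 3e1 - 2e2 = (-8, -1).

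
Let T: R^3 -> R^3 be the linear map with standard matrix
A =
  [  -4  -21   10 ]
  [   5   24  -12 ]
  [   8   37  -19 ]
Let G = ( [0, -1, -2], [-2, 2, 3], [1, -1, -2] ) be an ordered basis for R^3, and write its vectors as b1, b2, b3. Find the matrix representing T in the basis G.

Let P have columns b1, ..., b3. Then [T]_G = P^(-1) A P.
Here det P = 1, so P^(-1) is integer; computing A P first and then P^(-1)(A P) gives [[-1, 2, -2], [-1, 3, 1], [-1, 2, -1]].

[[-1, 2, -2], [-1, 3, 1], [-1, 2, -1]]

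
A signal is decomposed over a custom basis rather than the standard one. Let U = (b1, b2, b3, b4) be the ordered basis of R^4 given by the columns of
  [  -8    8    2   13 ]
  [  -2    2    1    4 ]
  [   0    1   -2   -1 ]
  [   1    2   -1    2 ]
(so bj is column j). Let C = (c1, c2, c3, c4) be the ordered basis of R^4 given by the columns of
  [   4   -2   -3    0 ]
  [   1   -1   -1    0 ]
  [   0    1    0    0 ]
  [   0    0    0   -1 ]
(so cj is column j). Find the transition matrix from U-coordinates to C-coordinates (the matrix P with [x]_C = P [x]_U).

[[-2, 1, 1, 2], [0, 1, -2, -1], [0, -2, 2, -1], [-1, -2, 1, -2]]

Column j of P is [bj]_C, since P maps U-coordinates to C-coordinates.
Expressing b1 in C: b1 = -2c1 + 0·c2 + 0·c3 - c4, so column 1 of P is <-2, 0, 0, -1>.
Doing the same for each bj gives P = [[-2, 1, 1, 2], [0, 1, -2, -1], [0, -2, 2, -1], [-1, -2, 1, -2]].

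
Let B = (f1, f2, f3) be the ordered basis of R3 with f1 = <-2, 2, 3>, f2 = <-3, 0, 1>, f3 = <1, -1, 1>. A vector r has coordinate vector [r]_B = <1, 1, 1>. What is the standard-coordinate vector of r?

r = M [r]_B, where M has columns f1, ..., f3.
Carrying out the matrix-vector product, r = <-4, 1, 5>.

<-4, 1, 5>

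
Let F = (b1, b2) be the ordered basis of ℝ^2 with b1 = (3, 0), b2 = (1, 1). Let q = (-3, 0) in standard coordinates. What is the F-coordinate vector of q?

(-1, 0)

We seek scalars with c_1 b1 + c_2 b2 = q; equivalently solve M c = q where the columns of M are b1, b2.
System: 3c_1 + c_2 = -3, 0c_1 + c_2 = 0; solving gives c_1 = -1, c_2 = 0.
Check: -b1 + 0·b2 = (-3, 0).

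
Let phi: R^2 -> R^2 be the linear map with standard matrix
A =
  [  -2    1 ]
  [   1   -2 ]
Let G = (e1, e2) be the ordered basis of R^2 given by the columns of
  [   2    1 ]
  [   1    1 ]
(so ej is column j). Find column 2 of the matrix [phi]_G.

Column 2 of [phi]_G is the G-coordinate vector of phi(e2).
In standard coordinates phi(e2) = A e2 = [-1, -1].
Converting to G: [-1, -1] = 0·e1 - e2, so the coordinate vector is [0, -1].

[0, -1]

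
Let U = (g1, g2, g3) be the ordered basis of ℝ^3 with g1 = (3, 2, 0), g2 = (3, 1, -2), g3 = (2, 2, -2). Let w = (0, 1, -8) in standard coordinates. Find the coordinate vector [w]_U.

[w]_U is the unique c with M c = w, where M has columns g1, ..., g3.
Solving this 3x3 system gives c = (-3, 1, 3).
Check: -3g1 + g2 + 3g3 = (0, 1, -8).

(-3, 1, 3)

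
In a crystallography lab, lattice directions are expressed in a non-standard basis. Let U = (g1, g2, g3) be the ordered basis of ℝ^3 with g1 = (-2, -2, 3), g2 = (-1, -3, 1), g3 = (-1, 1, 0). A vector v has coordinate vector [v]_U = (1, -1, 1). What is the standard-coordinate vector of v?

The coordinates say v = g1 - g2 + g3; adding the scaled basis vectors gives (-2, 2, 2).

(-2, 2, 2)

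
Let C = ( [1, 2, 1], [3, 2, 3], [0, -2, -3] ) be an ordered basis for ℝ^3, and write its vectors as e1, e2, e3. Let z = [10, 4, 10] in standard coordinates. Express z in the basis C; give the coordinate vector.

Write z = c_1 e1 + ... + c_3 e3 and solve for the c_i.
Row-reducing the augmented matrix [M | z] gives c = (-2, 4, 0).
Check: -2e1 + 4e2 + 0·e3 = [10, 4, 10].

[-2, 4, 0]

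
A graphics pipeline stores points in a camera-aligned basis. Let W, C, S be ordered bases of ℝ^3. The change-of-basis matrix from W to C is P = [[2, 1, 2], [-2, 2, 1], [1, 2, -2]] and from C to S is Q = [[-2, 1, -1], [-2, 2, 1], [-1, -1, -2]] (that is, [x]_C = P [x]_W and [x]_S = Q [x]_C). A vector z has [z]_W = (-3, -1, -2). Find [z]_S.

First [z]_C = P [z]_W = (-11, 2, -1).
Then [z]_S = Q [z]_C = (25, 25, 11).

(25, 25, 11)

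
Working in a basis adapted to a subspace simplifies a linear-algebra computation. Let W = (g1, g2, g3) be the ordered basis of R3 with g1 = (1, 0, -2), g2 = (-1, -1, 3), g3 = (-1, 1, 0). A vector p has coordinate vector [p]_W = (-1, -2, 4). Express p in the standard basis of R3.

p = M [p]_W, where M has columns g1, ..., g3.
Carrying out the matrix-vector product, p = (-3, 6, -4).

(-3, 6, -4)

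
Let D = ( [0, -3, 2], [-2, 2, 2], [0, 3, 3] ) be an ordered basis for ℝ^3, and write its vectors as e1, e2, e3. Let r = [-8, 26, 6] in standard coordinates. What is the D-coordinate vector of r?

[-4, 4, 2]

Write r = c_1 e1 + ... + c_3 e3 and solve for the c_i.
Row-reducing the augmented matrix [M | r] gives c = (-4, 4, 2).
Check: -4e1 + 4e2 + 2e3 = [-8, 26, 6].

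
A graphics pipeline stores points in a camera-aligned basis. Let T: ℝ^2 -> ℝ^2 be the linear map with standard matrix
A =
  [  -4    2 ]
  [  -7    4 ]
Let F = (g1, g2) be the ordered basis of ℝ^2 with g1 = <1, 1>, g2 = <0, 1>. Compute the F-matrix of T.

[[-2, 2], [-1, 2]]

The j-th column of [T]_F is [T(gj)]_F.
T(g1) = A g1 = <-2, -3> = -2g1 - g2, so column 1 is <-2, -1>.
Repeating for g2 and assembling the columns gives [[-2, 2], [-1, 2]].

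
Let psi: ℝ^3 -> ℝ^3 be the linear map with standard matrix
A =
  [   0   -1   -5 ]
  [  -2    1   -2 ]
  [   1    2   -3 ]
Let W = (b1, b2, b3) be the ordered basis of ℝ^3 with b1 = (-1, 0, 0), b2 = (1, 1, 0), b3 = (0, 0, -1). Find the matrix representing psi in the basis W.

[[2, 0, -3], [2, -1, 2], [1, -3, -3]]

The j-th column of [psi]_W is [psi(bj)]_W.
psi(b1) = A b1 = (0, 2, -1) = 2b1 + 2b2 + b3, so column 1 is (2, 2, 1).
Repeating for b2, b3 and assembling the columns gives [[2, 0, -3], [2, -1, 2], [1, -3, -3]].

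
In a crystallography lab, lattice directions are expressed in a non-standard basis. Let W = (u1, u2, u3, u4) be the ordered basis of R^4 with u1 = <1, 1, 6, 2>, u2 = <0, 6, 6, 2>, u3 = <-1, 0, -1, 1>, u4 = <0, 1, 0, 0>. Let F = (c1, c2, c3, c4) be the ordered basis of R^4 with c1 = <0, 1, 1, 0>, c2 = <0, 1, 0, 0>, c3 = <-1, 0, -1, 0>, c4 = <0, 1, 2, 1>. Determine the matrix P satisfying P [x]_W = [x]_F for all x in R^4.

[[1, 2, -2, 0], [-2, 2, 1, 1], [-1, 0, 1, 0], [2, 2, 1, 0]]

Take x = uj: its W-coordinates are the j-th standard unit vector, so P e_j — column j of P — equals [uj]_F.
u1 = c1 - 2c2 - c3 + 2c4, giving column 1 = <1, -2, -1, 2>; repeating for each j gives P = [[1, 2, -2, 0], [-2, 2, 1, 1], [-1, 0, 1, 0], [2, 2, 1, 0]].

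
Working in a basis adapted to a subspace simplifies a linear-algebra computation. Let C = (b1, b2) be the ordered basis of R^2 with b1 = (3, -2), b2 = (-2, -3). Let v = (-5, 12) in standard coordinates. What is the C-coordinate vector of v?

(-3, -2)

We seek scalars with c_1 b1 + c_2 b2 = v; equivalently solve M c = v where the columns of M are b1, b2.
System: 3c_1 - 2c_2 = -5, -2c_1 - 3c_2 = 12; solving gives c_1 = -3, c_2 = -2.
Check: -3b1 - 2b2 = (-5, 12).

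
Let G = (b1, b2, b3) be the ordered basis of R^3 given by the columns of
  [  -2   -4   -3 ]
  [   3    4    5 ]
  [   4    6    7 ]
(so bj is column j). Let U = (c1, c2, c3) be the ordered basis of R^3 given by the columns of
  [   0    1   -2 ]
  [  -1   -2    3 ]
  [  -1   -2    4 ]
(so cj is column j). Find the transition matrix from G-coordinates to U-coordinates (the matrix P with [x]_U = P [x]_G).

Take x = bj: its G-coordinates are the j-th standard unit vector, so P e_j — column j of P — equals [bj]_U.
b1 = 0·c1 + 0·c2 + c3, giving column 1 = [0, 0, 1]; repeating for each j gives P = [[0, 2, -1], [0, 0, 1], [1, 2, 2]].

[[0, 2, -1], [0, 0, 1], [1, 2, 2]]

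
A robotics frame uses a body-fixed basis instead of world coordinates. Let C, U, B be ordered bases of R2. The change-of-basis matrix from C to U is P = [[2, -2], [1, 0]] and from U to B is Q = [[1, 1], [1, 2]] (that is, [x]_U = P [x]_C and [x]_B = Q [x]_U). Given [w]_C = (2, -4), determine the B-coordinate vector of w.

(14, 16)

First [w]_U = P [w]_C = (12, 2).
Then [w]_B = Q [w]_U = (14, 16).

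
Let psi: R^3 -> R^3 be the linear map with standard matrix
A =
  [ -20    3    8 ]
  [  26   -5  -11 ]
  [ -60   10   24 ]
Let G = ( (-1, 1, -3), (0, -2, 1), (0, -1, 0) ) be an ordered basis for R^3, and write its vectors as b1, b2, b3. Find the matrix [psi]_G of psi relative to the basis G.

The j-th column of [psi]_G is [psi(bj)]_G.
psi(b1) = A b1 = (-1, 2, -2) = b1 + b2 - 3b3, so column 1 is (1, 1, -3).
Repeating for b2, b3 and assembling the columns gives [[1, -2, 3], [1, -2, -1], [-3, 3, 0]].

[[1, -2, 3], [1, -2, -1], [-3, 3, 0]]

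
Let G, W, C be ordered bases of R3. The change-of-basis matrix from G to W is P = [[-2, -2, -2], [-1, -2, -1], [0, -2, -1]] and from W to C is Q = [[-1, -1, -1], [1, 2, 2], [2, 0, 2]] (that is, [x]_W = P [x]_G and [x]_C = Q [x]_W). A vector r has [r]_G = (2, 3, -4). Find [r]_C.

Apply P to get W-coordinates (-2, -4, -2), then Q to get C-coordinates.
The result is [r]_C = (8, -14, -8).

(8, -14, -8)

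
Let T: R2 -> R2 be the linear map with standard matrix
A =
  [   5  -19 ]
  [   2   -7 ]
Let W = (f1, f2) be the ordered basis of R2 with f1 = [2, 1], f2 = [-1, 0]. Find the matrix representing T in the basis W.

[[-3, -2], [3, 1]]

The j-th column of [T]_W is [T(fj)]_W.
T(f1) = A f1 = [-9, -3] = -3f1 + 3f2, so column 1 is [-3, 3].
Repeating for f2 and assembling the columns gives [[-3, -2], [3, 1]].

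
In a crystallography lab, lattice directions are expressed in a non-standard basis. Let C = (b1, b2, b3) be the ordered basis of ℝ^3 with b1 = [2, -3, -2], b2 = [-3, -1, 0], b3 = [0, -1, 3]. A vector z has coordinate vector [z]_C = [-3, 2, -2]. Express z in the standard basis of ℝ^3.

[-12, 9, 0]

The coordinates say z = -3b1 + 2b2 - 2b3; adding the scaled basis vectors gives [-12, 9, 0].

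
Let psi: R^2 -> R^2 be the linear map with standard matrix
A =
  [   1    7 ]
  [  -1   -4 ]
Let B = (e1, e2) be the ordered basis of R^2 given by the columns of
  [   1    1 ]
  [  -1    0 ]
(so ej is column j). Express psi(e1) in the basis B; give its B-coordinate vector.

Compute psi(e1) = A e1 = (-6, 3) in standard coordinates.
Then write this in B-coordinates: solve for y in y_1 e1 + y_2 e2 = (-6, 3).
This gives y = (-3, -3), which is column 1 of [psi]_B.

(-3, -3)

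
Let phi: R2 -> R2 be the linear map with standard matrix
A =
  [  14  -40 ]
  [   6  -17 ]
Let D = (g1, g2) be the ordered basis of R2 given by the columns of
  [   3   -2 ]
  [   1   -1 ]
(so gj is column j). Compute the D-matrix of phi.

Let P have columns g1, g2. Then [phi]_D = P^(-1) A P.
Here det P = -1, so P^(-1) is integer; computing A P first and then P^(-1)(A P) gives [[0, 2], [-1, -3]].

[[0, 2], [-1, -3]]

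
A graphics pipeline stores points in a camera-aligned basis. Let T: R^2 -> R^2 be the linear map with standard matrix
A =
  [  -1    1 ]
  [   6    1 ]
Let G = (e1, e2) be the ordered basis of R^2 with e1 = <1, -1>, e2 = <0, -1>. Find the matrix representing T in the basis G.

[[-2, -1], [-3, 2]]

With P the matrix whose columns are e1, e2, [T]_G = P^(-1) A P.
Column by column: T(e1) = A e1 = <-2, 5>; its G-coordinates <-2, -3> give column 1.
Continuing for each basis vector yields [T]_G = [[-2, -1], [-3, 2]].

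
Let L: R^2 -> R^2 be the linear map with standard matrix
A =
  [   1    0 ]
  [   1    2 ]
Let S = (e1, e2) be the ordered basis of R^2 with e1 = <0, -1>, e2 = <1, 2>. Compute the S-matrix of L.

The j-th column of [L]_S is [L(ej)]_S.
L(e1) = A e1 = <0, -2> = 2e1 + 0·e2, so column 1 is <2, 0>.
Repeating for e2 and assembling the columns gives [[2, -3], [0, 1]].

[[2, -3], [0, 1]]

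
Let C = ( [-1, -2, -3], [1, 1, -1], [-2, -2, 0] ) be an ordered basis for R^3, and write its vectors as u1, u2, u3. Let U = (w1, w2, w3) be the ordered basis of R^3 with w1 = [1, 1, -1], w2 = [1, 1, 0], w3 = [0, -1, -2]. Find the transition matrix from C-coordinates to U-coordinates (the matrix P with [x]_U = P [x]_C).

[[1, 1, 0], [-2, 0, -2], [1, 0, 0]]

Let M have columns uj and N have columns wj. Then for every x, N [x]_U = x = M [x]_C, so P = N^(-1) M.
Since det N = 1, N^(-1) has integer entries; multiplying gives P = [[1, 1, 0], [-2, 0, -2], [1, 0, 0]].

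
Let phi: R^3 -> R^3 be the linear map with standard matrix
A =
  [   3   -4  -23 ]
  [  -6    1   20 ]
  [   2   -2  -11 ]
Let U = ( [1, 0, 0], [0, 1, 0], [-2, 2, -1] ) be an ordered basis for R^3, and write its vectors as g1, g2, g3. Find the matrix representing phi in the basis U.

Let P have columns g1, ..., g3. Then [phi]_U = P^(-1) A P.
Here det P = -1, so P^(-1) is integer; computing A P first and then P^(-1)(A P) gives [[-1, 0, 3], [-2, -3, 0], [-2, 2, -3]].

[[-1, 0, 3], [-2, -3, 0], [-2, 2, -3]]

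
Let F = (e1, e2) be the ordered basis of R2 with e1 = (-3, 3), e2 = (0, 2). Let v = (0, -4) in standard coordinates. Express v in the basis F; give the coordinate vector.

We seek scalars with c_1 e1 + c_2 e2 = v; equivalently solve M c = v where the columns of M are e1, e2.
System: -3c_1 + 0c_2 = 0, 3c_1 + 2c_2 = -4; solving gives c_1 = 0, c_2 = -2.
Check: 0·e1 - 2e2 = (0, -4).

(0, -2)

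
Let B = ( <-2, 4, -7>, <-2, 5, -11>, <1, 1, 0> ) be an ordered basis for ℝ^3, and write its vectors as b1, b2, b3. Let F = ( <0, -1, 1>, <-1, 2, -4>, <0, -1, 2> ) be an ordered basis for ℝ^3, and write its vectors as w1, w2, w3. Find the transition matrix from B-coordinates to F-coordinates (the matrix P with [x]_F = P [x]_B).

Let M have columns bj and N have columns wj. Then for every x, N [x]_F = x = M [x]_B, so P = N^(-1) M.
Since det N = -1, N^(-1) has integer entries; multiplying gives P = [[-1, 1, -2], [2, 2, -1], [1, -2, -1]].

[[-1, 1, -2], [2, 2, -1], [1, -2, -1]]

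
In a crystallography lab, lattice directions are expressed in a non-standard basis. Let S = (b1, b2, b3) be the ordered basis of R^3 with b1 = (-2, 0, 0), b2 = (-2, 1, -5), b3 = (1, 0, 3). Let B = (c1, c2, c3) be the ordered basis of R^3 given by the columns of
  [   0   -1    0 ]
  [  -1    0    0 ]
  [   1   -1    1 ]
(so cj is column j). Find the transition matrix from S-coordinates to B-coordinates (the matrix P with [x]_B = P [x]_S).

[[0, -1, 0], [2, 2, -1], [2, -2, 2]]

Let M have columns bj and N have columns cj. Then for every x, N [x]_B = x = M [x]_S, so P = N^(-1) M.
Since det N = -1, N^(-1) has integer entries; multiplying gives P = [[0, -1, 0], [2, 2, -1], [2, -2, 2]].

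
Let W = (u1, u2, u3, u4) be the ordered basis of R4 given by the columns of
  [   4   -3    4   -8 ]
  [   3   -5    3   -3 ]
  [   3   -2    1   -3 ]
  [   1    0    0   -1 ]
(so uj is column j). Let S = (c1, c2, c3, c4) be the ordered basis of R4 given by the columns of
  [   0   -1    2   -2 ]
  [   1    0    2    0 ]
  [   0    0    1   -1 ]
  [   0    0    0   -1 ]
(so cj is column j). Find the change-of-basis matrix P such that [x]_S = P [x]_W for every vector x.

[[-1, -1, 1, 1], [2, -1, -2, 2], [2, -2, 1, -2], [-1, 0, 0, 1]]

Take x = uj: its W-coordinates are the j-th standard unit vector, so P e_j — column j of P — equals [uj]_S.
u1 = -c1 + 2c2 + 2c3 - c4, giving column 1 = <-1, 2, 2, -1>; repeating for each j gives P = [[-1, -1, 1, 1], [2, -1, -2, 2], [2, -2, 1, -2], [-1, 0, 0, 1]].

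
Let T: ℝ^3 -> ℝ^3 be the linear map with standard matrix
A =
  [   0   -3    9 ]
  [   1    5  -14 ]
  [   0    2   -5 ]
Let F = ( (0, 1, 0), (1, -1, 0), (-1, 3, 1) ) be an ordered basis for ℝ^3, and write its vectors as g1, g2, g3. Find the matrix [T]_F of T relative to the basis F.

The j-th column of [T]_F is [T(gj)]_F.
T(g1) = A g1 = (-3, 5, 2) = -2g1 - g2 + 2g3, so column 1 is (-2, -1, 2).
Repeating for g2, g3 and assembling the columns gives [[-2, 3, -2], [-1, 1, 1], [2, -2, 1]].

[[-2, 3, -2], [-1, 1, 1], [2, -2, 1]]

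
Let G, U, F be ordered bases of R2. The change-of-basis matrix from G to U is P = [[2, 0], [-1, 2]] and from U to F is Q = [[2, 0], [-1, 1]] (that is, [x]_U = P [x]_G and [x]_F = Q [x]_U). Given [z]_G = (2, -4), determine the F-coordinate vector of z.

First [z]_U = P [z]_G = (4, -10).
Then [z]_F = Q [z]_U = (8, -14).

(8, -14)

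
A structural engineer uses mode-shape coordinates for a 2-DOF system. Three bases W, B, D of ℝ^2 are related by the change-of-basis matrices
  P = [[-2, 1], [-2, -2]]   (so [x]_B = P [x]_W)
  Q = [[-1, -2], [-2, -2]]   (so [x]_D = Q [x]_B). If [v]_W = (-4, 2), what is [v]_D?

(-18, -28)

Composing the changes, [v]_D = Q P [v]_W.
Q P = [[6, 3], [8, 2]]; applying this to (-4, 2) gives (-18, -28).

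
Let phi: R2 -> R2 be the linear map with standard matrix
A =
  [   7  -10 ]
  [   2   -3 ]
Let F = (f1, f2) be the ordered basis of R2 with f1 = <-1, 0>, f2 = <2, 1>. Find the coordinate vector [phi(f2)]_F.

<-2, 1>

Compute phi(f2) = A f2 = <4, 1> in standard coordinates.
Then write this in F-coordinates: solve for y in y_1 f1 + y_2 f2 = <4, 1>.
This gives y = <-2, 1>, which is column 2 of [phi]_F.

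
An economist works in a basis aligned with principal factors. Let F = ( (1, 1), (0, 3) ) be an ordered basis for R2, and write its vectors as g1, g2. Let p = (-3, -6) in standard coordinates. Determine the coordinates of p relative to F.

[p]_F is the unique c with M c = p, where M has columns g1, g2.
System: c_1 + 0c_2 = -3, c_1 + 3c_2 = -6; solving gives c_1 = -3, c_2 = -1.
Check: -3g1 - g2 = (-3, -6).

(-3, -1)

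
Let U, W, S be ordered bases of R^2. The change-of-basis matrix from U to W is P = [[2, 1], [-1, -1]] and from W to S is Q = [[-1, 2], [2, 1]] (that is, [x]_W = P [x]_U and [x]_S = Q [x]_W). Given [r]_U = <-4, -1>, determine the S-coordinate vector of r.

<19, -13>

Composing the changes, [r]_S = Q P [r]_U.
Q P = [[-4, -3], [3, 1]]; applying this to <-4, -1> gives <19, -13>.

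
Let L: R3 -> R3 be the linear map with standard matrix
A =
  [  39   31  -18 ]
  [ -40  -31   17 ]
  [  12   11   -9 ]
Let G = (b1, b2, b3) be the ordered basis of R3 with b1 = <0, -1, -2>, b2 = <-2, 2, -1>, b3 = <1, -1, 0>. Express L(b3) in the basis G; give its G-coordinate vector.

Compute L(b3) = A b3 = <8, -9, 1> in standard coordinates.
Then write this in G-coordinates: solve for y in y_1 b1 + ... + y_3 b3 = <8, -9, 1>.
This gives y = <1, -3, 2>, which is column 3 of [L]_G.

<1, -3, 2>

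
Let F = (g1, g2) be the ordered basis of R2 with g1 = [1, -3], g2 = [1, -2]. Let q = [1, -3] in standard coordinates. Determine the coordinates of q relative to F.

[q]_F is the unique c with M c = q, where M has columns g1, g2.
System: c_1 + c_2 = 1, -3c_1 - 2c_2 = -3; solving gives c_1 = 1, c_2 = 0.
Check: g1 + 0·g2 = [1, -3].

[1, 0]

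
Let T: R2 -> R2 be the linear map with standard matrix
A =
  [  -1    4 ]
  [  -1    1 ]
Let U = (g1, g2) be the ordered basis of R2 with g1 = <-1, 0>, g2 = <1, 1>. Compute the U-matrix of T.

Let P have columns g1, g2. Then [T]_U = P^(-1) A P.
Here det P = -1, so P^(-1) is integer; computing A P first and then P^(-1)(A P) gives [[0, -3], [1, 0]].

[[0, -3], [1, 0]]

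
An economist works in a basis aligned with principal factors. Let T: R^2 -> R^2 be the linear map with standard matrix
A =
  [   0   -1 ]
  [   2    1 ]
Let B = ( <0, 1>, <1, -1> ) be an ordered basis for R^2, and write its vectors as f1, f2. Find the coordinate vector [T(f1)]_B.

Compute T(f1) = A f1 = <-1, 1> in standard coordinates.
Then write this in B-coordinates: solve for y in y_1 f1 + y_2 f2 = <-1, 1>.
This gives y = <0, -1>, which is column 1 of [T]_B.

<0, -1>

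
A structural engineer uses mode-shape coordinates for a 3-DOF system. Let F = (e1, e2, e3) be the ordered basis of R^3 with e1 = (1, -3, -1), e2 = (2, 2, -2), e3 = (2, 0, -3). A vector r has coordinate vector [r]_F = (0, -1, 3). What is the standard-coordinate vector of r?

The coordinates say r = 0·e1 - e2 + 3e3; adding the scaled basis vectors gives (4, -2, -7).

(4, -2, -7)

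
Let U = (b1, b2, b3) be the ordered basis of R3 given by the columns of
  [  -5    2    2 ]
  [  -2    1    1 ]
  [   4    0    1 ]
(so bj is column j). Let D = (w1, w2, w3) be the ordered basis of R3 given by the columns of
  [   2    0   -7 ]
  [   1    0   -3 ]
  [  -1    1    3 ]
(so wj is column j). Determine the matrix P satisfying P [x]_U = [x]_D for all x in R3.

[[1, 1, 1], [2, 1, 2], [1, 0, 0]]

Let M have columns bj and N have columns wj. Then for every x, N [x]_D = x = M [x]_U, so P = N^(-1) M.
Since det N = -1, N^(-1) has integer entries; multiplying gives P = [[1, 1, 1], [2, 1, 2], [1, 0, 0]].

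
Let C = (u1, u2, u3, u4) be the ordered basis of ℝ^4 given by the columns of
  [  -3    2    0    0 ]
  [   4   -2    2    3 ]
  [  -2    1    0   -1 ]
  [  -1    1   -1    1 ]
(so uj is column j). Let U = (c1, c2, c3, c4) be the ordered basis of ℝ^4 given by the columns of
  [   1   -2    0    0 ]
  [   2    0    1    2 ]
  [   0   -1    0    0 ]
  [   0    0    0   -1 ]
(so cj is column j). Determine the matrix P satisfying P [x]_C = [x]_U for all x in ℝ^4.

Let M have columns uj and N have columns cj. Then for every x, N [x]_U = x = M [x]_C, so P = N^(-1) M.
Since det N = -1, N^(-1) has integer entries; multiplying gives P = [[1, 0, 0, 2], [2, -1, 0, 1], [0, 0, 0, 1], [1, -1, 1, -1]].

[[1, 0, 0, 2], [2, -1, 0, 1], [0, 0, 0, 1], [1, -1, 1, -1]]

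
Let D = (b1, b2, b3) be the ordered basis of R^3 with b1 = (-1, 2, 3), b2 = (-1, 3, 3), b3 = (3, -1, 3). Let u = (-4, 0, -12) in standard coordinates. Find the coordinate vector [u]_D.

Write u = c_1 b1 + ... + c_3 b3 and solve for the c_i.
Gaussian elimination on [M | u] yields c = (-4, 2, -2).
Check: -4b1 + 2b2 - 2b3 = (-4, 0, -12).

(-4, 2, -2)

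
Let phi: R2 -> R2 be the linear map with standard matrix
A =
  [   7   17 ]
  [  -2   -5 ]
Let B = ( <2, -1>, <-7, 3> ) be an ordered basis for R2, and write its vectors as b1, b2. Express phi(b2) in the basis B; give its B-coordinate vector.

<1, 0>

Column 2 of [phi]_B is the B-coordinate vector of phi(b2).
In standard coordinates phi(b2) = A b2 = <2, -1>.
Converting to B: <2, -1> = b1 + 0·b2, so the coordinate vector is <1, 0>.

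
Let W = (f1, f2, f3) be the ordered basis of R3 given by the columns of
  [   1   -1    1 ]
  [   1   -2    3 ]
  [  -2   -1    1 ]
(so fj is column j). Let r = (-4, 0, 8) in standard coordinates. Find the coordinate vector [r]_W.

We seek scalars with c_1 f1 + ... + c_3 f3 = r; equivalently solve M c = r where the columns of M are f1, ..., f3.
Row-reducing the augmented matrix [M | r] gives c = (-4, 4, 4).
Check: -4f1 + 4f2 + 4f3 = (-4, 0, 8).

(-4, 4, 4)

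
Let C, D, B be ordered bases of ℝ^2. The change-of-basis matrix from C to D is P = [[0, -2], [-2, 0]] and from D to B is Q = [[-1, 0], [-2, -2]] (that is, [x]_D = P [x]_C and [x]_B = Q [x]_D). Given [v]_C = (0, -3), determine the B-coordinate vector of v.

(-6, -12)

First [v]_D = P [v]_C = (6, 0).
Then [v]_B = Q [v]_D = (-6, -12).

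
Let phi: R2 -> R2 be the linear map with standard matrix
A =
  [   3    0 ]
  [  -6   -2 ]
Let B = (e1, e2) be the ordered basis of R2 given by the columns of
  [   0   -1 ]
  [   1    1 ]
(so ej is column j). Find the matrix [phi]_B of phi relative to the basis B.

[[-2, 1], [0, 3]]

The j-th column of [phi]_B is [phi(ej)]_B.
phi(e1) = A e1 = (0, -2) = -2e1 + 0·e2, so column 1 is (-2, 0).
Repeating for e2 and assembling the columns gives [[-2, 1], [0, 3]].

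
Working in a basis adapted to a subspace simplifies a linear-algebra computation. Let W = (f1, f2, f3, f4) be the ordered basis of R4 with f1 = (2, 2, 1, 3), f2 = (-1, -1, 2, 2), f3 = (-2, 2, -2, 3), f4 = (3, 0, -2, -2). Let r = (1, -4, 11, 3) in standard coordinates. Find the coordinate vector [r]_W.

(1, 2, -2, -1)

We seek scalars with c_1 f1 + ... + c_4 f4 = r; equivalently solve M c = r where the columns of M are f1, ..., f4.
Row-reducing the augmented matrix [M | r] gives c = (1, 2, -2, -1).
Check: f1 + 2f2 - 2f3 - f4 = (1, -4, 11, 3).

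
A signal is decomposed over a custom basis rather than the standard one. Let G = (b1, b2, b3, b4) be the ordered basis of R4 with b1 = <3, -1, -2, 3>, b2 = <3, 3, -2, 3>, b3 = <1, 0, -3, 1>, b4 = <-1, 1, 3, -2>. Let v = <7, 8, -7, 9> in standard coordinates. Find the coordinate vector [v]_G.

[v]_G is the unique c with M c = v, where M has columns b1, ..., b4.
Solving this 4x4 system gives c = (-1, 3, -1, -2).
Check: -b1 + 3b2 - b3 - 2b4 = <7, 8, -7, 9>.

<-1, 3, -1, -2>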